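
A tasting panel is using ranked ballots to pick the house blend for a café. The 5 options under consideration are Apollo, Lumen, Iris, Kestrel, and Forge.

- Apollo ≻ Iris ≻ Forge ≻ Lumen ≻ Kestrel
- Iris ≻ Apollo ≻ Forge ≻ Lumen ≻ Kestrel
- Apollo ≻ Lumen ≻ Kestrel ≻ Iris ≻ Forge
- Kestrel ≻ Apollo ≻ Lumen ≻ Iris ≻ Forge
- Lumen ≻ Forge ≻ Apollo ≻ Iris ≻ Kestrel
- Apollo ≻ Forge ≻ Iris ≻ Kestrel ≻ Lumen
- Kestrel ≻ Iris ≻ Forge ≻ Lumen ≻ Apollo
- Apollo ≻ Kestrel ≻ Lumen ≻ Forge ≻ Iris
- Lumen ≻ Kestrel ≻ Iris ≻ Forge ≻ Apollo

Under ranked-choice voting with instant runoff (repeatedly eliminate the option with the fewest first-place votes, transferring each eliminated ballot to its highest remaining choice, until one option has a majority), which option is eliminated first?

Round 1: Apollo 4, Lumen 2, Kestrel 2, Iris 1, Forge 0. Forge has the fewest and is eliminated.
Round 2: Apollo 4, Lumen 2, Kestrel 2, Iris 1. Iris has the fewest and is eliminated.
Round 3: Apollo 5, Lumen 2, Kestrel 2. Apollo has a majority.

Forge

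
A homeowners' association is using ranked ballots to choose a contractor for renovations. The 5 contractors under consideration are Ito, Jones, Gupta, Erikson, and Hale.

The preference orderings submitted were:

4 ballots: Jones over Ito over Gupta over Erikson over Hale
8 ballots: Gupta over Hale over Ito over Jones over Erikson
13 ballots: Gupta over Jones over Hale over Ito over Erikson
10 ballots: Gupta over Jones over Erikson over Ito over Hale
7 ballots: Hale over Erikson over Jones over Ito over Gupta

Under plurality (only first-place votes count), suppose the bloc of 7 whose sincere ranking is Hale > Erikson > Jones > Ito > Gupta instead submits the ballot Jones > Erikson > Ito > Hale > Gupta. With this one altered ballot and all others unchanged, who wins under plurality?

First-place totals with the altered ballot: Ito 0, Jones 11, Gupta 31, Erikson 0, Hale 0.
The winner is unchanged: still Gupta.

Gupta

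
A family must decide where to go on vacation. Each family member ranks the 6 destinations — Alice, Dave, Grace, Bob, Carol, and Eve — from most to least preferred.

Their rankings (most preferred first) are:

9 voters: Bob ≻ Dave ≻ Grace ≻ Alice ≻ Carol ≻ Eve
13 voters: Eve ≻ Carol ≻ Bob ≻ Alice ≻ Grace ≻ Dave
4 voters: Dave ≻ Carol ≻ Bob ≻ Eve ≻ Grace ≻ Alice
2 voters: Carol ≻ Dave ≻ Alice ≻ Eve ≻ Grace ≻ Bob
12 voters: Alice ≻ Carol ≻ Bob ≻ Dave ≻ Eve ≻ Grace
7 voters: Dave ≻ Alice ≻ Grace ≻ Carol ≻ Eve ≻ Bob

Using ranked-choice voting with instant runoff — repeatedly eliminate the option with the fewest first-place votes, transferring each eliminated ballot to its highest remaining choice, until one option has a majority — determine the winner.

Dave

Round 1: Eve 13, Alice 12, Dave 11, Bob 9, Carol 2, Grace 0. Grace has the fewest and is eliminated.
Round 2: Eve 13, Alice 12, Dave 11, Bob 9, Carol 2. Carol has the fewest and is eliminated.
Round 3: Dave 13, Eve 13, Alice 12, Bob 9. Bob has the fewest and is eliminated.
Round 4: Dave 22, Eve 13, Alice 12. Alice has the fewest and is eliminated.
Round 5: Dave 34, Eve 13. Dave has a majority.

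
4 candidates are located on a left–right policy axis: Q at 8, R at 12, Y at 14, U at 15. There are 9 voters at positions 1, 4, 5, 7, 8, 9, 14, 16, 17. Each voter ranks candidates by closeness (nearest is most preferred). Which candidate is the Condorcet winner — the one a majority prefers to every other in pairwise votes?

Q

With single-peaked preferences on a line, the Condorcet winner is the candidate closest to the median voter.
The median voter (position 8) is closest to Q at 8.
Check: Q vs U — voters closer to Q: 6 of 9.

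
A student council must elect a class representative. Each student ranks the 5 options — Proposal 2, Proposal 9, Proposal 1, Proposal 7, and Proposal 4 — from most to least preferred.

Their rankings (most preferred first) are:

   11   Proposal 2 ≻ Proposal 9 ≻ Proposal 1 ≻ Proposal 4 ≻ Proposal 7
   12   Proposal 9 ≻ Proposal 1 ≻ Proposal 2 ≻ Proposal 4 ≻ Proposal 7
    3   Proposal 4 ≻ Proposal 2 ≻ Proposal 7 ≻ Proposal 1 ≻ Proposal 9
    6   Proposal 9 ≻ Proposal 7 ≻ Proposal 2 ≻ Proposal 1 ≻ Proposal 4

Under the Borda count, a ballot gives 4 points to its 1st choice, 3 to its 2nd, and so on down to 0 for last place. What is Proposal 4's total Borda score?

Borda scores:
  Proposal 2: 11·4 + 12·2 + 3·3 + 6·2 = 89
  Proposal 9: 11·3 + 12·4 + 3·0 + 6·4 = 105
  Proposal 1: 11·2 + 12·3 + 3·1 + 6·1 = 67
  Proposal 7: 11·0 + 12·0 + 3·2 + 6·3 = 24
  Proposal 4: 11·1 + 12·1 + 3·4 + 6·0 = 35

35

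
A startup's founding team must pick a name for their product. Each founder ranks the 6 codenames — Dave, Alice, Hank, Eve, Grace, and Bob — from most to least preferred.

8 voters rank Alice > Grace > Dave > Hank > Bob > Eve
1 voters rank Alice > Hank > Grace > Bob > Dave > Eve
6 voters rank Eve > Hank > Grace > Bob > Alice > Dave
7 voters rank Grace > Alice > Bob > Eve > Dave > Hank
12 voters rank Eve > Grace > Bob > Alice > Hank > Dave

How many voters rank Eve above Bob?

18

Ballots ranking Eve above Bob: 6+12 = 18.
Ballots ranking Bob above Eve: 8+1+7 = 16.
So 18 of 34 voters prefer Eve to Bob.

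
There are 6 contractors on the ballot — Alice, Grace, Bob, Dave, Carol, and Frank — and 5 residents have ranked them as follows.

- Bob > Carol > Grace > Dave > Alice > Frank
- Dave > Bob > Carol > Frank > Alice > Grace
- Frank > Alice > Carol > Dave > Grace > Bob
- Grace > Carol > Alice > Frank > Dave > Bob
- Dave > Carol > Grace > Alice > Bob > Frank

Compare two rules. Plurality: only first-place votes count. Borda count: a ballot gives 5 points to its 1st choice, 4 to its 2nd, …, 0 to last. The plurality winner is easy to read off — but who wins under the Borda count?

Carol

Plurality first-place counts: Alice 0, Grace 1, Bob 1, Dave 2, Carol 0, Frank 1 → Dave.
Borda totals: Alice 11, Grace 12, Bob 10, Dave 15, Carol 18, Frank 9 → Carol.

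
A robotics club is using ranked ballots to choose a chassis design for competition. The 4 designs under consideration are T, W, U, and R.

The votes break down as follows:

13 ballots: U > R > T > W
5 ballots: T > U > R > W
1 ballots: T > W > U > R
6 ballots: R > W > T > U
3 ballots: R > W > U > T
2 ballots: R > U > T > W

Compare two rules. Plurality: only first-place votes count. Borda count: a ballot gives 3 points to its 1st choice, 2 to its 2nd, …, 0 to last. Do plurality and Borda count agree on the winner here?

Plurality first-place counts: T 6, W 0, U 13, R 11 → U.
Borda totals: T 39, W 20, U 57, R 64 → R.
The two rules disagree: plurality picks U, Borda picks R.

No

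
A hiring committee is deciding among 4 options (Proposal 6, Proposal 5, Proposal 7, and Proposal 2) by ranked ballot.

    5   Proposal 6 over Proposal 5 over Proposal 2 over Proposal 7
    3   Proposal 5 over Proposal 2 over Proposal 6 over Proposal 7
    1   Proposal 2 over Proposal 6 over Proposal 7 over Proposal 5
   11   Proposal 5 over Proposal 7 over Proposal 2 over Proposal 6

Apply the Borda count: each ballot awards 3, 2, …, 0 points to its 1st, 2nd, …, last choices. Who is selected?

Borda scores:
  Proposal 6: 5·3 + 3·1 + 2 + 11·0 = 20
  Proposal 5: 5·2 + 3·3 + 0 + 11·3 = 52
  Proposal 7: 5·0 + 3·0 + 1 + 11·2 = 23
  Proposal 2: 5·1 + 3·2 + 3 + 11·1 = 25
Proposal 5 has the highest total.

Proposal 5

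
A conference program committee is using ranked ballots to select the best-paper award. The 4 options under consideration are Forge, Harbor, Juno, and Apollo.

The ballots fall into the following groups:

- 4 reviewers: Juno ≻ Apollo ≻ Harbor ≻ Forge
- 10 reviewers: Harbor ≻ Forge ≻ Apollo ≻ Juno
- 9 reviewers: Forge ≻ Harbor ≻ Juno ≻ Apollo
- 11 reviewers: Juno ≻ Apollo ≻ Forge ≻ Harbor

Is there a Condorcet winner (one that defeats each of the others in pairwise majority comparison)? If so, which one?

Head-to-head results (34 voters total):
Forge vs Harbor: Forge wins 20–14.
Forge vs Juno: Forge wins 19–15.
Forge vs Apollo: Forge wins 19–15.
Harbor vs Juno: Harbor wins 19–15.
Harbor vs Apollo: Harbor wins 19–15.
Juno vs Apollo: Juno wins 24–10.
Forge beats each rival — Harbor (20–14), Juno (19–15), Apollo (19–15) — so Forge is the Condorcet winner.

Forge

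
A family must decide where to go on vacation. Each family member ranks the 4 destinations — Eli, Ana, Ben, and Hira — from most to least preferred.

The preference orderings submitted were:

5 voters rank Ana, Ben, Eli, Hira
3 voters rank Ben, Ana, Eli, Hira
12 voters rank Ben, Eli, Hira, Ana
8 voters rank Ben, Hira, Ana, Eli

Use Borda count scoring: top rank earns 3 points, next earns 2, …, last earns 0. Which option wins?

Ben

Borda scores:
  Eli: 5·1 + 3·1 + 12·2 + 8·0 = 32
  Ana: 5·3 + 3·2 + 12·0 + 8·1 = 29
  Ben: 5·2 + 3·3 + 12·3 + 8·3 = 79
  Hira: 5·0 + 3·0 + 12·1 + 8·2 = 28
Ben has the highest total.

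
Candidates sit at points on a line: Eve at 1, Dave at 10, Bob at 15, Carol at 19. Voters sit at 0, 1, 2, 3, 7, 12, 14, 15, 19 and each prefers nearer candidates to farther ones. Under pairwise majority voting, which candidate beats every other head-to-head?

With single-peaked preferences on a line, the Condorcet winner is the candidate closest to the median voter.
The median voter (position 7) is closest to Dave at 10.
Check: Dave vs Carol — voters closer to Dave: 7 of 9.

Dave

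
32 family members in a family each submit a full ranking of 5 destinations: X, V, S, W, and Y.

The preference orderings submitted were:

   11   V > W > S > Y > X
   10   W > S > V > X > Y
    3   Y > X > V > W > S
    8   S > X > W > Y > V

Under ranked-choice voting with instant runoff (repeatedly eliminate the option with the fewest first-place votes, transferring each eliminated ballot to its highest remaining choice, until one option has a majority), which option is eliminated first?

Round 1: V 11, W 10, S 8, Y 3, X 0. X has the fewest and is eliminated.
Round 2: V 11, W 10, S 8, Y 3. Y has the fewest and is eliminated.
Round 3: V 14, W 10, S 8. S has the fewest and is eliminated.
Round 4: W 18, V 14. W has a majority.

X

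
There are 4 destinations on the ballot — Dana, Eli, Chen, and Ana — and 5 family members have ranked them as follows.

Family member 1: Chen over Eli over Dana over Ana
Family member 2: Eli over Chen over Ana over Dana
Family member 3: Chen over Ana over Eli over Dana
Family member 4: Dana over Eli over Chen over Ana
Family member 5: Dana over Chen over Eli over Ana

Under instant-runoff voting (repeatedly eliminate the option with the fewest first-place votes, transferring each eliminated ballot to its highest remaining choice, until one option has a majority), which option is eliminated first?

Ana

Round 1: Dana 2, Chen 2, Eli 1, Ana 0. Ana has the fewest and is eliminated.
Round 2: Dana 2, Chen 2, Eli 1. Eli has the fewest and is eliminated.
Round 3: Chen 3, Dana 2. Chen has a majority.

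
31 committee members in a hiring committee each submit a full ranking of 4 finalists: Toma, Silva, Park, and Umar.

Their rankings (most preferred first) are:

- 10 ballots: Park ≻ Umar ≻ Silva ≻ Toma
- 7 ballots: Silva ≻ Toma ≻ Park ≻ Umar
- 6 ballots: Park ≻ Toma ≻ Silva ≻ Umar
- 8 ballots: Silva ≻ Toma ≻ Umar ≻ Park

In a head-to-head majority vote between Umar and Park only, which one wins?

Park

Ballots ranking Umar above Park: 8.
Ballots ranking Park above Umar: 10+7+6 = 23.
Park wins the head-to-head, 23–8.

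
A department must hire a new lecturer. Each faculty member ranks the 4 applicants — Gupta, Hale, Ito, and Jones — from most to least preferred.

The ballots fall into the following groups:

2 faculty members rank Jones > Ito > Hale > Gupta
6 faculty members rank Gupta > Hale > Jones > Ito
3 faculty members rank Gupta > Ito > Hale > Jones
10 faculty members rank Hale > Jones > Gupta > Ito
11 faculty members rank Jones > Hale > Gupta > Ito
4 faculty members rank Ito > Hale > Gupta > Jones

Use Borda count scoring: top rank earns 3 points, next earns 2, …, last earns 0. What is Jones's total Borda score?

65

Borda scores:
  Gupta: 2·0 + 6·3 + 3·3 + 10·1 + 11·1 + 4·1 = 52
  Hale: 2·1 + 6·2 + 3·1 + 10·3 + 11·2 + 4·2 = 77
  Ito: 2·2 + 6·0 + 3·2 + 10·0 + 11·0 + 4·3 = 22
  Jones: 2·3 + 6·1 + 3·0 + 10·2 + 11·3 + 4·0 = 65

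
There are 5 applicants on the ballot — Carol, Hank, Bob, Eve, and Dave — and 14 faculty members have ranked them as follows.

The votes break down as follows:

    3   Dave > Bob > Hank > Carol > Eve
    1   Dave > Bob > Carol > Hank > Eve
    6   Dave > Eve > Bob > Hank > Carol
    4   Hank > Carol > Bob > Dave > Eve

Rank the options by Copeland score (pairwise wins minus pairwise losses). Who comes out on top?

Dave

Pairwise results:
  Carol vs Hank: Hank wins 13–1.
  Carol vs Bob: Bob wins 10–4.
  Carol vs Eve: Carol wins 8–6.
  Carol vs Dave: Dave wins 10–4.
  Hank vs Bob: Bob wins 10–4.
  Hank vs Eve: Hank wins 8–6.
  Hank vs Dave: Dave wins 10–4.
  Bob vs Eve: Bob wins 8–6.
  Bob vs Dave: Dave wins 10–4.
  Eve vs Dave: Dave wins 14–0.
Copeland scores (wins − losses):
  Carol: 1 − 3 = -2
  Hank: 2 − 2 = 0
  Bob: 3 − 1 = 2
  Eve: 0 − 4 = -4
  Dave: 4 − 0 = 4
Dave has the best Copeland score.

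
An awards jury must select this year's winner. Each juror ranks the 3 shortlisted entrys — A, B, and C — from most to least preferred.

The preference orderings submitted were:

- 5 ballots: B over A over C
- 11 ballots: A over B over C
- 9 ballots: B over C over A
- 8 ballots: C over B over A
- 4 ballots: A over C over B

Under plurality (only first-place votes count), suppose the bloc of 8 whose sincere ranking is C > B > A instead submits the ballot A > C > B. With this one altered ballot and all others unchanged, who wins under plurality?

A

First-place totals with the altered ballot: A 23, B 14, C 0.
The winner is unchanged: still A.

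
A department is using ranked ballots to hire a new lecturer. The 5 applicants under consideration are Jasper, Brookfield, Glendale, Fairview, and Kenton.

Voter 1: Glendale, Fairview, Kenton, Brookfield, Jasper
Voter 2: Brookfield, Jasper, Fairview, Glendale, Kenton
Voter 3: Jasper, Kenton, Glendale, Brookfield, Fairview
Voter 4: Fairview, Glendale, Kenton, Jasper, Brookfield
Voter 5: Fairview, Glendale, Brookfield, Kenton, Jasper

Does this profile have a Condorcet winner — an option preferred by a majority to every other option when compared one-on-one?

Yes

Head-to-head results (5 voters total):
Jasper vs Brookfield: Brookfield wins 3–2.
Jasper vs Glendale: Glendale wins 3–2.
Jasper vs Fairview: Fairview wins 3–2.
Jasper vs Kenton: Kenton wins 3–2.
Brookfield vs Glendale: Glendale wins 4–1.
Brookfield vs Fairview: Fairview wins 3–2.
Brookfield vs Kenton: Kenton wins 3–2.
Glendale vs Fairview: Fairview wins 3–2.
Glendale vs Kenton: Glendale wins 4–1.
Fairview vs Kenton: Fairview wins 4–1.
Fairview beats each rival — Jasper (3–2), Brookfield (3–2), Glendale (3–2), Kenton (4–1) — so Fairview is the Condorcet winner.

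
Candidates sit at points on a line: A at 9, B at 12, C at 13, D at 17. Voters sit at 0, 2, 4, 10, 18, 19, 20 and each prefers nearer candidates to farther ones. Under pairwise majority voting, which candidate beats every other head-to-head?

A

With single-peaked preferences on a line, the Condorcet winner is the candidate closest to the median voter.
The median voter (position 10) is closest to A at 9.
Check: A vs B — voters closer to A: 4 of 7.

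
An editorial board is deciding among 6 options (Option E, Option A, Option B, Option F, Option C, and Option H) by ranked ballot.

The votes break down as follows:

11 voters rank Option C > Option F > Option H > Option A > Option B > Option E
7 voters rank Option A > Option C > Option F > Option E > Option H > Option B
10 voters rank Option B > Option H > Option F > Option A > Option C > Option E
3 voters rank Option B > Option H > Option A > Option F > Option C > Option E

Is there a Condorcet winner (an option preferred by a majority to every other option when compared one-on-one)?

Head-to-head results (31 voters total):
Option E vs Option A: Option A wins 31–0.
Option E vs Option B: Option B wins 24–7.
Option E vs Option F: Option F wins 31–0.
Option E vs Option C: Option C wins 31–0.
Option E vs Option H: Option H wins 24–7.
Option A vs Option B: Option A wins 18–13.
Option A vs Option F: Option F wins 21–10.
Option A vs Option C: Option A wins 20–11.
Option A vs Option H: Option H wins 24–7.
Option B vs Option F: Option F wins 18–13.
Option B vs Option C: Option C wins 18–13.
Option B vs Option H: Option H wins 18–13.
Option F vs Option C: Option C wins 18–13.
Option F vs Option H: Option F wins 18–13.
Option C vs Option H: Option C wins 18–13.
No candidate beats all others: Option A beats Option C beats Option F beats Option A, a majority cycle.

No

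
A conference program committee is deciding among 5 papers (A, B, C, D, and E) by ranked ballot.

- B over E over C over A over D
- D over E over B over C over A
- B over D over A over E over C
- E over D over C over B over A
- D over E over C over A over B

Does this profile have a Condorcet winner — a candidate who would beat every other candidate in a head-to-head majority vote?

Head-to-head results (5 voters total):
A vs B: B wins 4–1.
A vs C: C wins 4–1.
A vs D: D wins 4–1.
A vs E: E wins 4–1.
B vs C: B wins 3–2.
B vs D: D wins 3–2.
B vs E: E wins 3–2.
C vs D: D wins 4–1.
C vs E: E wins 5–0.
D vs E: D wins 3–2.
D beats each rival — A (4–1), B (3–2), C (4–1), E (3–2) — so D is the Condorcet winner.

Yes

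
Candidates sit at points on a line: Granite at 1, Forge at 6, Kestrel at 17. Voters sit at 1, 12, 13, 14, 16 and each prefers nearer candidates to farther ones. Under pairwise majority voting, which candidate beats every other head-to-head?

Kestrel

With single-peaked preferences on a line, the Condorcet winner is the candidate closest to the median voter.
The median voter (position 13) is closest to Kestrel at 17.
Check: Kestrel vs Granite — voters closer to Kestrel: 4 of 5.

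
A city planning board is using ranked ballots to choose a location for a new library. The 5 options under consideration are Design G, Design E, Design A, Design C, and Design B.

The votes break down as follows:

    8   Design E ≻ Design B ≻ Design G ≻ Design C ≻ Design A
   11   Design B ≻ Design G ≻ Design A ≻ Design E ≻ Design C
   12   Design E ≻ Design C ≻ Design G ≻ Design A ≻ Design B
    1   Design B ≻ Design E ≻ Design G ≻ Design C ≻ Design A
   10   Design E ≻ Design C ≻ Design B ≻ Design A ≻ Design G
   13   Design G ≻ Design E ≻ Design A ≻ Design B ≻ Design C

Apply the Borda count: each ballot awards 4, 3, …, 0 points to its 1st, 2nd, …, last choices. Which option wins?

Design E

Borda scores:
  Design G: 8·2 + 11·3 + 12·2 + 2 + 10·0 + 13·4 = 127
  Design E: 8·4 + 11·1 + 12·4 + 3 + 10·4 + 13·3 = 173
  Design A: 8·0 + 11·2 + 12·1 + 0 + 10·1 + 13·2 = 70
  Design C: 8·1 + 11·0 + 12·3 + 1 + 10·3 + 13·0 = 75
  Design B: 8·3 + 11·4 + 12·0 + 4 + 10·2 + 13·1 = 105
Design E has the highest total.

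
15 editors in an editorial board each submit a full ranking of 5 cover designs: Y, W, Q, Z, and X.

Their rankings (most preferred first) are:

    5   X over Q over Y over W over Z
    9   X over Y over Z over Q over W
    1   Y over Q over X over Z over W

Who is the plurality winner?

X

First-place vote totals:
  Y: 1
  W: 0
  Q: 0
  Z: 0
  X: 14
X has the most first-place votes.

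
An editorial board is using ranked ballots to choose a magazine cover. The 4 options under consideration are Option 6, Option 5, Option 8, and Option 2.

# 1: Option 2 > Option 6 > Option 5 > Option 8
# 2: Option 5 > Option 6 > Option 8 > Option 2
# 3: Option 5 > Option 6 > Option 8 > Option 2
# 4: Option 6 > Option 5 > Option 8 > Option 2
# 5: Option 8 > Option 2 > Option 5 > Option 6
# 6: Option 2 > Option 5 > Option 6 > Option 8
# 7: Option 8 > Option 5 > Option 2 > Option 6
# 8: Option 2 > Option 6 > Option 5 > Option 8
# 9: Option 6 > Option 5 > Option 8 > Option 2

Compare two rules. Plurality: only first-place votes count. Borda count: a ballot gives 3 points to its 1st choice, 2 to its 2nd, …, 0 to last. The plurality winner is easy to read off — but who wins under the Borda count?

Plurality first-place counts: Option 6 2, Option 5 2, Option 8 2, Option 2 3 → Option 2.
Borda totals: Option 6 15, Option 5 17, Option 8 10, Option 2 12 → Option 5.

Option 5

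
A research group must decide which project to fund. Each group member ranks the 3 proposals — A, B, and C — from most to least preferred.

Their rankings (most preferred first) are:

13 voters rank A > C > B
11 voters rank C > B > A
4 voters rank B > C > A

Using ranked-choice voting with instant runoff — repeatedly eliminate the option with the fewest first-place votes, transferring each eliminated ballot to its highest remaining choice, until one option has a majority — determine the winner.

C

Round 1: A 13, C 11, B 4. B has the fewest and is eliminated.
Round 2: C 15, A 13. C has a majority.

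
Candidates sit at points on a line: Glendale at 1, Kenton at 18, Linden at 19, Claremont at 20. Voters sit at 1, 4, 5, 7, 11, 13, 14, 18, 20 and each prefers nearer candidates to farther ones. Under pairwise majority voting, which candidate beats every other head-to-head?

With single-peaked preferences on a line, the Condorcet winner is the candidate closest to the median voter.
The median voter (position 11) is closest to Kenton at 18.
Check: Kenton vs Linden — voters closer to Kenton: 8 of 9.

Kenton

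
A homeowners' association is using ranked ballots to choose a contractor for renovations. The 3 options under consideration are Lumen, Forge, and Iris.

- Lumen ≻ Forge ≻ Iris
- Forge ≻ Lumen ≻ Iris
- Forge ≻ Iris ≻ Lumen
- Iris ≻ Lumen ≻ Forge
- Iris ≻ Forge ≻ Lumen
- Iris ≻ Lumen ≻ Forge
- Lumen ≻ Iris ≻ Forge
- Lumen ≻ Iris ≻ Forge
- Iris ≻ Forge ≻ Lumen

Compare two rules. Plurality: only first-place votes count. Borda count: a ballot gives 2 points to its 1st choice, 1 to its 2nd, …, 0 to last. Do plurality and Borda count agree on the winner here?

Plurality first-place counts: Lumen 3, Forge 2, Iris 4 → Iris.
Borda totals: Lumen 9, Forge 7, Iris 11 → Iris.
The two rules agree on Iris.

Yes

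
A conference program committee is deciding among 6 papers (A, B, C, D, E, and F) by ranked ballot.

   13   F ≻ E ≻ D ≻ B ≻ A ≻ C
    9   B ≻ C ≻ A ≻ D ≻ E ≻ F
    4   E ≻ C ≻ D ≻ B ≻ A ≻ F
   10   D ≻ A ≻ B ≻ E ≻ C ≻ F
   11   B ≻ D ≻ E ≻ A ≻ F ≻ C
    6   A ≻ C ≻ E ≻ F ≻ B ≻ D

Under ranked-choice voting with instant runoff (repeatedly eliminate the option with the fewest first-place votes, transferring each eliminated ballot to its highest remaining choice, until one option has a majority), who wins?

Round 1: B 20, F 13, D 10, A 6, E 4, C 0. C has the fewest and is eliminated.
Round 2: B 20, F 13, D 10, A 6, E 4. E has the fewest and is eliminated.
Round 3: B 20, D 14, F 13, A 6. A has the fewest and is eliminated.
Round 4: B 20, F 19, D 14. D has the fewest and is eliminated.
Round 5: B 34, F 19. B has a majority.

B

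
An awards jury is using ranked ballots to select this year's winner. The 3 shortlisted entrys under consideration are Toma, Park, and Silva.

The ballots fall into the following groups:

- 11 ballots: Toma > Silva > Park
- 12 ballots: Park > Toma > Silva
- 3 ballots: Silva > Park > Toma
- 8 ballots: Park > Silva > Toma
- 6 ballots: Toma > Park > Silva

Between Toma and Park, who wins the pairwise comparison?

Park

Ballots ranking Toma above Park: 11+6 = 17.
Ballots ranking Park above Toma: 12+3+8 = 23.
Park wins the head-to-head, 23–17.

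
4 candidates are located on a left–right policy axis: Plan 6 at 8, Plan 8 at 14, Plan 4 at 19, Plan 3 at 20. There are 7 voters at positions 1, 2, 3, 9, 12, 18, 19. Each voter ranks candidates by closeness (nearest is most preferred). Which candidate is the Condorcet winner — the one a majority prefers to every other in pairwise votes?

With single-peaked preferences on a line, the Condorcet winner is the candidate closest to the median voter.
The median voter (position 9) is closest to Plan 6 at 8.
Check: Plan 6 vs Plan 4 — voters closer to Plan 6: 5 of 7.

Plan 6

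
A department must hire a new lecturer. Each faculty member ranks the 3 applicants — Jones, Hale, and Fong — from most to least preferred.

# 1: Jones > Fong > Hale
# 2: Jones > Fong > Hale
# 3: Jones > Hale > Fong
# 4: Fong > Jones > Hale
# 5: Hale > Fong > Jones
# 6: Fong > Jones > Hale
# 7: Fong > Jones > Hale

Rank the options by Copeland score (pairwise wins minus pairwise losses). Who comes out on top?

Pairwise results:
  Jones vs Hale: Jones wins 6–1.
  Jones vs Fong: Fong wins 4–3.
  Hale vs Fong: Fong wins 5–2.
Copeland scores (wins − losses):
  Jones: 1 − 1 = 0
  Hale: 0 − 2 = -2
  Fong: 2 − 0 = 2
Fong has the best Copeland score.

Fong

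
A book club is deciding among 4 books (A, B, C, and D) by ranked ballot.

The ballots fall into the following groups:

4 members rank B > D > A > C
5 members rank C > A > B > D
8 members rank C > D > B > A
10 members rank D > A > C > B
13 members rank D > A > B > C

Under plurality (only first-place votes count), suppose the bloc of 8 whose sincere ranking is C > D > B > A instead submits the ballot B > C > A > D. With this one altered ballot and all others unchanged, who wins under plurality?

D

First-place totals with the altered ballot: A 0, B 12, C 5, D 23.
The winner is unchanged: still D.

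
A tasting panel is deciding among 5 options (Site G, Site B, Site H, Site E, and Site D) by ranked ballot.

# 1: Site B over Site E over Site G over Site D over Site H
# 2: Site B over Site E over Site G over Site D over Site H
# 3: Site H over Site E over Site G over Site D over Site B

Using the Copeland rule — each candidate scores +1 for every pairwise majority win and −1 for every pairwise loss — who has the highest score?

Pairwise results:
  Site G vs Site B: Site B wins 2–1.
  Site G vs Site H: Site G wins 2–1.
  Site G vs Site E: Site E wins 3–0.
  Site G vs Site D: Site G wins 3–0.
  Site B vs Site H: Site B wins 2–1.
  Site B vs Site E: Site B wins 2–1.
  Site B vs Site D: Site B wins 2–1.
  Site H vs Site E: Site E wins 2–1.
  Site H vs Site D: Site D wins 2–1.
  Site E vs Site D: Site E wins 3–0.
Copeland scores (wins − losses):
  Site G: 2 − 2 = 0
  Site B: 4 − 0 = 4
  Site H: 0 − 4 = -4
  Site E: 3 − 1 = 2
  Site D: 1 − 3 = -2
Site B has the best Copeland score.

Site B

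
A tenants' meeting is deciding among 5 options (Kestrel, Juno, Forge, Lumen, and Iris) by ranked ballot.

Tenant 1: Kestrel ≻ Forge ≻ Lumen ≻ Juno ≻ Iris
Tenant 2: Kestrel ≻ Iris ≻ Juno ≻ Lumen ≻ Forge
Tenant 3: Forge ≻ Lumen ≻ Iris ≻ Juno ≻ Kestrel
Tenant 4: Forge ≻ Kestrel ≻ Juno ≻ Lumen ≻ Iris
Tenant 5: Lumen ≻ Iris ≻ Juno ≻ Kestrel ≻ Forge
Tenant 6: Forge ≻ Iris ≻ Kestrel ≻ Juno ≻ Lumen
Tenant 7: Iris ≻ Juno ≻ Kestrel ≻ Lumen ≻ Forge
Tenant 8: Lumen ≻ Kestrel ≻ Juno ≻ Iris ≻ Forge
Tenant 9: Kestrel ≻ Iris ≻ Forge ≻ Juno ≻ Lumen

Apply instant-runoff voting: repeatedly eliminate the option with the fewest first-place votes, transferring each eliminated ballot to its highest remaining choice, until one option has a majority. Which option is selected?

Kestrel

Round 1: Kestrel 3, Forge 3, Lumen 2, Iris 1, Juno 0. Juno has the fewest and is eliminated.
Round 2: Kestrel 3, Forge 3, Lumen 2, Iris 1. Iris has the fewest and is eliminated.
Round 3: Kestrel 4, Forge 3, Lumen 2. Lumen has the fewest and is eliminated.
Round 4: Kestrel 6, Forge 3. Kestrel has a majority.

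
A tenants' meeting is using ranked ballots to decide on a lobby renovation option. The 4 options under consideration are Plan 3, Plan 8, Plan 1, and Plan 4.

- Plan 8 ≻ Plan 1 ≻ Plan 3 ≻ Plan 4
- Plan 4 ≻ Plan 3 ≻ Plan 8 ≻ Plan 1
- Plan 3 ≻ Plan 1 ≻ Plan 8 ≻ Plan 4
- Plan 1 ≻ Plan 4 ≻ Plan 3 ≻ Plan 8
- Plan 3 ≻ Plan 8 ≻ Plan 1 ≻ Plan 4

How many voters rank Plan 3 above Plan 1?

3

Ballots ranking Plan 3 above Plan 1: 3.
Ballots ranking Plan 1 above Plan 3: 2.
So 3 of 5 voters prefer Plan 3 to Plan 1.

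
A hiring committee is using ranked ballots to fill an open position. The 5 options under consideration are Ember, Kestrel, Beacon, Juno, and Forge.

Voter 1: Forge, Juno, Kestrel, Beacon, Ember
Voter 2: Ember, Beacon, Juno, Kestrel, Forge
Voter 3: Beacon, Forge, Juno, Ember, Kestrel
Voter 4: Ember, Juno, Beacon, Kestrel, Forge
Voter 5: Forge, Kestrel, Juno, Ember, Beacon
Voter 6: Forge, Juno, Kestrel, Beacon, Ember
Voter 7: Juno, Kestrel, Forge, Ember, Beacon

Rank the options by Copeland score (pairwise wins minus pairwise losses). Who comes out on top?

Pairwise results:
  Ember vs Kestrel: Kestrel wins 4–3.
  Ember vs Beacon: Ember wins 4–3.
  Ember vs Juno: Juno wins 5–2.
  Ember vs Forge: Forge wins 5–2.
  Kestrel vs Beacon: Kestrel wins 4–3.
  Kestrel vs Juno: Juno wins 6–1.
  Kestrel vs Forge: Forge wins 4–3.
  Beacon vs Juno: Juno wins 5–2.
  Beacon vs Forge: Forge wins 4–3.
  Juno vs Forge: Forge wins 4–3.
Copeland scores (wins − losses):
  Ember: 1 − 3 = -2
  Kestrel: 2 − 2 = 0
  Beacon: 0 − 4 = -4
  Juno: 3 − 1 = 2
  Forge: 4 − 0 = 4
Forge has the best Copeland score.

Forge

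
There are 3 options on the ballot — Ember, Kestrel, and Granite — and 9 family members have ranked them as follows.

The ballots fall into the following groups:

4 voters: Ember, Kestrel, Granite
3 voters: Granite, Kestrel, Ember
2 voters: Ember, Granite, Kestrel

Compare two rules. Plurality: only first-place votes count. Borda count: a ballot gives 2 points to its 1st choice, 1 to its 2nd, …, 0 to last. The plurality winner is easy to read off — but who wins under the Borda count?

Ember

Plurality first-place counts: Ember 6, Kestrel 0, Granite 3 → Ember.
Borda totals: Ember 12, Kestrel 7, Granite 8 → Ember.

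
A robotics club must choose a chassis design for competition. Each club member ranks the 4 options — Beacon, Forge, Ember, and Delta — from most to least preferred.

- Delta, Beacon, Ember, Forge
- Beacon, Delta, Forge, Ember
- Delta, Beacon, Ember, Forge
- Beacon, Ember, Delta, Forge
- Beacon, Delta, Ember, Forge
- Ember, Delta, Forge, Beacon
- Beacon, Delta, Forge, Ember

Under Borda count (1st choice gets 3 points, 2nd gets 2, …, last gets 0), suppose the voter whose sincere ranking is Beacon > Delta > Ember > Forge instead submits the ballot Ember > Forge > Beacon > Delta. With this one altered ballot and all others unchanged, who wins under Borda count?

Beacon

Borda totals with the altered ballot: Beacon 14, Forge 5, Ember 10, Delta 13.
The winner is unchanged: still Beacon.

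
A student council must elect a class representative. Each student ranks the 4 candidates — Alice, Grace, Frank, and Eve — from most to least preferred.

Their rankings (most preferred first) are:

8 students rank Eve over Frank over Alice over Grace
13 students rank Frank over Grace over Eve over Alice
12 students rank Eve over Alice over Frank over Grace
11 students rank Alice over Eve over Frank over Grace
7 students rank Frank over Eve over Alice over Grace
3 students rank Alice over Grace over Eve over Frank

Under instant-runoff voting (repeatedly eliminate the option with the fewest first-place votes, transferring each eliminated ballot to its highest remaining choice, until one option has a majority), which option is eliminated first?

Grace

Round 1: Frank 20, Eve 20, Alice 14, Grace 0. Grace has the fewest and is eliminated.
Round 2: Frank 20, Eve 20, Alice 14. Alice has the fewest and is eliminated.
Round 3: Eve 34, Frank 20. Eve has a majority.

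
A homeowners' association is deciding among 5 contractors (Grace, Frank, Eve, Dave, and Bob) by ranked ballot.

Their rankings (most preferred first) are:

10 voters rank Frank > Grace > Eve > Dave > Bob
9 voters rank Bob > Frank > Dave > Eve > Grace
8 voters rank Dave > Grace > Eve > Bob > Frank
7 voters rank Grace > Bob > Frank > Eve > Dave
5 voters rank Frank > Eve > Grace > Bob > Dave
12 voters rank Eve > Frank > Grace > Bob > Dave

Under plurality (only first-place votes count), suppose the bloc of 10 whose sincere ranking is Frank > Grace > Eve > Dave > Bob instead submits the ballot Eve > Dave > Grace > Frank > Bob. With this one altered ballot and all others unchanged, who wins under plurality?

Eve

First-place totals with the altered ballot: Grace 7, Frank 5, Eve 22, Dave 8, Bob 9.
The switch changes the winner from Frank to Eve.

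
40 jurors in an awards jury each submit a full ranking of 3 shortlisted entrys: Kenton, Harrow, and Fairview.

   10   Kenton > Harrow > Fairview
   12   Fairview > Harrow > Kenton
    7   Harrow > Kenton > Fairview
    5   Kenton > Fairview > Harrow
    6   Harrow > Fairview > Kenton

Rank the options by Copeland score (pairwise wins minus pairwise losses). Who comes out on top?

Harrow

Pairwise results:
  Kenton vs Harrow: Harrow wins 25–15.
  Kenton vs Fairview: Kenton wins 22–18.
  Harrow vs Fairview: Harrow wins 23–17.
Copeland scores (wins − losses):
  Kenton: 1 − 1 = 0
  Harrow: 2 − 0 = 2
  Fairview: 0 − 2 = -2
Harrow has the best Copeland score.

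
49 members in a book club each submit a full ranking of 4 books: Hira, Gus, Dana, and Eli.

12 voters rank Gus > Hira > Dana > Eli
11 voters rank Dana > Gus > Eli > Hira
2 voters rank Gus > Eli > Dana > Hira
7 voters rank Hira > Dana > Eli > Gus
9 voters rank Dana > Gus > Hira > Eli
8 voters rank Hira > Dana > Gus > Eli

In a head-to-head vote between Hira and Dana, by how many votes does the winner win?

5

Ballots ranking Hira above Dana: 12+7+8 = 27.
Ballots ranking Dana above Hira: 11+2+9 = 22.
Hira wins 27–22, a margin of 5.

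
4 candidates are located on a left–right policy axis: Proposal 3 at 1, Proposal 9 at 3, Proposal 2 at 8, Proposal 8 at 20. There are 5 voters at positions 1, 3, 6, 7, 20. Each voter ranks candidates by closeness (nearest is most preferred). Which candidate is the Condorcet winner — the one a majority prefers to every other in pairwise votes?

With single-peaked preferences on a line, the Condorcet winner is the candidate closest to the median voter.
The median voter (position 6) is closest to Proposal 2 at 8.
Check: Proposal 2 vs Proposal 9 — voters closer to Proposal 2: 3 of 5.

Proposal 2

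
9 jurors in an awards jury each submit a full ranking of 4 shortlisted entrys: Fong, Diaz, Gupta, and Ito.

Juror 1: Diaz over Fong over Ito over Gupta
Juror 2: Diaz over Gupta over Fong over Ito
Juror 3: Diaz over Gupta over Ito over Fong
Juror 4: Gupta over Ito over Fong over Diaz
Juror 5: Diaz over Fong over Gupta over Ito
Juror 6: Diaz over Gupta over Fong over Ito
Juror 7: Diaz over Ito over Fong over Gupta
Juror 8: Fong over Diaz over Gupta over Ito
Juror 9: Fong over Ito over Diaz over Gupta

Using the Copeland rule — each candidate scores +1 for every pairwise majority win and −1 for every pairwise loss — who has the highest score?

Pairwise results:
  Fong vs Diaz: Diaz wins 6–3.
  Fong vs Gupta: Fong wins 5–4.
  Fong vs Ito: Fong wins 6–3.
  Diaz vs Gupta: Diaz wins 8–1.
  Diaz vs Ito: Diaz wins 7–2.
  Gupta vs Ito: Gupta wins 6–3.
Copeland scores (wins − losses):
  Fong: 2 − 1 = 1
  Diaz: 3 − 0 = 3
  Gupta: 1 − 2 = -1
  Ito: 0 − 3 = -3
Diaz has the best Copeland score.

Diaz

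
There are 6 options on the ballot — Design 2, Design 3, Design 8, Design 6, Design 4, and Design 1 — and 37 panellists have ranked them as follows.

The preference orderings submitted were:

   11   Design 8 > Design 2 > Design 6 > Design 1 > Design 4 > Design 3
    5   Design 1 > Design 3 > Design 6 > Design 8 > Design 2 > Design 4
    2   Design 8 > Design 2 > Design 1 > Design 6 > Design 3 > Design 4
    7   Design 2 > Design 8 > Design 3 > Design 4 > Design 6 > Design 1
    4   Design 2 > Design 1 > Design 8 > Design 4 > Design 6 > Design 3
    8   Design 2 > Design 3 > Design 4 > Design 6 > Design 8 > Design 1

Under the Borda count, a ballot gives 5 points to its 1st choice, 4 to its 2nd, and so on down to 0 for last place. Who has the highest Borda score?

Borda scores:
  Design 2: 11·4 + 5·1 + 2·4 + 7·5 + 4·5 + 8·5 = 152
  Design 3: 11·0 + 5·4 + 2·1 + 7·3 + 4·0 + 8·4 = 75
  Design 8: 11·5 + 5·2 + 2·5 + 7·4 + 4·3 + 8·1 = 123
  Design 6: 11·3 + 5·3 + 2·2 + 7·1 + 4·1 + 8·2 = 79
  Design 4: 11·1 + 5·0 + 2·0 + 7·2 + 4·2 + 8·3 = 57
  Design 1: 11·2 + 5·5 + 2·3 + 7·0 + 4·4 + 8·0 = 69
Design 2 has the highest total.

Design 2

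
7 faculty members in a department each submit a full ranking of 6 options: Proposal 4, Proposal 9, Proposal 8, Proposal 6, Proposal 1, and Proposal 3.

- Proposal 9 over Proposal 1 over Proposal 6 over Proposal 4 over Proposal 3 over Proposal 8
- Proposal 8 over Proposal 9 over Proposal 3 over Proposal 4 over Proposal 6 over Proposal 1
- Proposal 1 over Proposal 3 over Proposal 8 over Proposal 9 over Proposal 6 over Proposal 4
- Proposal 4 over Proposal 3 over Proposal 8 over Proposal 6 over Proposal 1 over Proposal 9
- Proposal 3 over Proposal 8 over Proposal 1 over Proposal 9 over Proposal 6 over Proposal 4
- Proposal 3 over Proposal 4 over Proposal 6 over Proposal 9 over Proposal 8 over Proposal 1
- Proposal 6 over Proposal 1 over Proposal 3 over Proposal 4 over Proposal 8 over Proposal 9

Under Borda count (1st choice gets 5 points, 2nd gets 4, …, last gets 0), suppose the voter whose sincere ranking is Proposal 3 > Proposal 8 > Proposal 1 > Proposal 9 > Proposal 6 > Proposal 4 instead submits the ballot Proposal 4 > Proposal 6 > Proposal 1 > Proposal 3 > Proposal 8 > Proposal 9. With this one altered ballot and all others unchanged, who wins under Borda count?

Borda totals with the altered ballot: Proposal 4 20, Proposal 9 13, Proposal 8 14, Proposal 6 19, Proposal 1 17, Proposal 3 22.
The winner is unchanged: still Proposal 3.

Proposal 3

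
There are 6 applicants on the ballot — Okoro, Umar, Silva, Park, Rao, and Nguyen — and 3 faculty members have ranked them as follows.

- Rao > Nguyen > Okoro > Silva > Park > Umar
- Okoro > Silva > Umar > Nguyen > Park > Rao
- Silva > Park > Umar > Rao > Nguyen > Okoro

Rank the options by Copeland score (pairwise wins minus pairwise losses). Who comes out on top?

Silva

Pairwise results:
  Okoro vs Umar: Okoro wins 2–1.
  Okoro vs Silva: Okoro wins 2–1.
  Okoro vs Park: Okoro wins 2–1.
  Okoro vs Rao: Rao wins 2–1.
  Okoro vs Nguyen: Nguyen wins 2–1.
  Umar vs Silva: Silva wins 3–0.
  Umar vs Park: Park wins 2–1.
  Umar vs Rao: Umar wins 2–1.
  Umar vs Nguyen: Umar wins 2–1.
  Silva vs Park: Silva wins 3–0.
  Silva vs Rao: Silva wins 2–1.
  Silva vs Nguyen: Silva wins 2–1.
  Park vs Rao: Park wins 2–1.
  Park vs Nguyen: Nguyen wins 2–1.
  Rao vs Nguyen: Rao wins 2–1.
Copeland scores (wins − losses):
  Okoro: 3 − 2 = 1
  Umar: 2 − 3 = -1
  Silva: 4 − 1 = 3
  Park: 2 − 3 = -1
  Rao: 2 − 3 = -1
  Nguyen: 2 − 3 = -1
Silva has the best Copeland score.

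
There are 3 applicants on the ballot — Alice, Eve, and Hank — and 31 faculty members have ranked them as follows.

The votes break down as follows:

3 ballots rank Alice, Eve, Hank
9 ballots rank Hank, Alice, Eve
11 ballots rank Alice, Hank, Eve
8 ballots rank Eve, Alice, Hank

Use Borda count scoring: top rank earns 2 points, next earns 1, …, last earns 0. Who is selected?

Borda scores:
  Alice: 3·2 + 9·1 + 11·2 + 8·1 = 45
  Eve: 3·1 + 9·0 + 11·0 + 8·2 = 19
  Hank: 3·0 + 9·2 + 11·1 + 8·0 = 29
Alice has the highest total.

Alice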